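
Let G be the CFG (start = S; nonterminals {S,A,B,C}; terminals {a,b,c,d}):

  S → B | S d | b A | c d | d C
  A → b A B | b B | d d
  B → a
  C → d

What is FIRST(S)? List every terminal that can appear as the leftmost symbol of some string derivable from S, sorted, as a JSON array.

FIRST sets, iterate to fixpoint:
iter 1:
  A via A→b A B: +{b}
  A via A→d d: +{d}
  B via B→a: +{a}
  C via C→d: +{d}
  S via S→B: +{a}
  S via S→b A: +{b}
  S via S→c d: +{c}
  S via S→d C: +{d}
  FIRST(S)={a,b,c,d}  FIRST(A)={b,d}  FIRST(B)={a}  FIRST(C)={d}
iter 2: (stable)
  FIRST(S)={a,b,c,d}  FIRST(A)={b,d}  FIRST(B)={a}  FIRST(C)={d}

FIRST(S) = ["a", "b", "c", "d"]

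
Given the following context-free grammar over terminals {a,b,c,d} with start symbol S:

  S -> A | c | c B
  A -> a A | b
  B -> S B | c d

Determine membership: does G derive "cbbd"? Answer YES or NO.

CNF form of G:
  S -> T0 A | T1 B | b | c
  A -> T0 A | b
  B -> S B | T1 T2
  T0 -> a
  T1 -> c
  T2 -> d

Fill CYK table bottom-up:
  cell(0,0) c: {S,T1}  orig:{S}
  cell(1,1) b: {A,S}
  cell(2,2) b: {A,S}
  cell(3,3) d: {T2}  orig:{}
  cell(0,1) cb: ∅
  cell(1,2) bb: ∅
  cell(2,3) bd: ∅
  cell(0,2) cbb: ∅
  cell(1,3) bbd: ∅
  cell(0,3) cbbd: ∅

S ∉ T[0,3] ⇒ NO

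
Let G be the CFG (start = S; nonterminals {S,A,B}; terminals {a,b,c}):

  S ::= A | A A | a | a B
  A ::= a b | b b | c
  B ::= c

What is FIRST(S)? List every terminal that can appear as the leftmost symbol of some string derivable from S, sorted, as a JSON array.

FIRST sets, iterate to fixpoint:
[1]
  A via A→a b: +{a}
  A via A→b b: +{b}
  A via A→c: +{c}
  B via B→c: +{c}
  S via S→A: +{a,b,c}
  FIRST[S]={a,b,c}  FIRST[A]={a,b,c}  FIRST[B]={c}
[2] done
  FIRST[S]={a,b,c}  FIRST[A]={a,b,c}  FIRST[B]={c}

FIRST(S) = ["a", "b", "c"]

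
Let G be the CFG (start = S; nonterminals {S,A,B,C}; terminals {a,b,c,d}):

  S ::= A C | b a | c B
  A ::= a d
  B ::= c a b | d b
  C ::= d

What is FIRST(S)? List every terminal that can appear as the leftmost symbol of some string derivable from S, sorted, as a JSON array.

FIRST iteration:
[1]
  A via A→a d: +{a}
  B via B→c a b: +{c}
  B via B→d b: +{d}
  C via C→d: +{d}
  S via S→A C: +{a}
  S via S→b a: +{b}
  S via S→c B: +{c}
  S: {a,b,c}  A: {a}  B: {c,d}  C: {d}
[2] — fixpoint
  S: {a,b,c}  A: {a}  B: {c,d}  C: {d}

FIRST(S) = ["a", "b", "c"]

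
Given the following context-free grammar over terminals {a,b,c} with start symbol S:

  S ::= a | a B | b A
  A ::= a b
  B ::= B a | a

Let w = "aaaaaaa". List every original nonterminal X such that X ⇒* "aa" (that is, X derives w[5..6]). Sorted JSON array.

Convert to CNF:
  S -> T0 B | T1 A | a
  A -> T0 T1
  B -> B T0 | a
  T0 -> a
  T1 -> b

CYK fill — only the sub-triangle for w[5..6]:
  [5..5]={B,S,T0}  "a"  orig:{B,S}
  [6..6]={B,S,T0}  "a"  orig:{B,S}
  [5..6]={B,S}  "aa"

Original NTs in T[5,6] deriving "aa": ["B", "S"]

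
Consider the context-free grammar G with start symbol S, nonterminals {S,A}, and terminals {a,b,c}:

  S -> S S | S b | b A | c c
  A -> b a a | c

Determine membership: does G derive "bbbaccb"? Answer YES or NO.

CNF form of G:
  S -> S S | S T0 | T0 A | T2 T2
  A -> T0 X3 | c
  T0 -> b
  T1 -> a
  T2 -> c
  X3 -> T1 T1

CYK table (by increasing span):
  T[0,0] 'b' = {T0}  orig:{}
  T[1,1] 'b' = {T0}  orig:{}
  T[2,2] 'b' = {T0}  orig:{}
  T[3,3] 'a' = {T1}  orig:{}
  T[4,4] 'c' = {A,T2}  orig:{A}
  T[5,5] 'c' = {A,T2}  orig:{A}
  T[6,6] 'b' = {T0}  orig:{}
  T[0,1] 'bb' = ∅
  T[1,2] 'bb' = ∅
  T[2,3] 'ba' = ∅
  T[3,4] 'ac' = ∅
  T[4,5] 'cc' = {S}
  T[5,6] 'cb' = ∅
  T[0,2] 'bbb' = ∅
  T[1,3] 'bba' = ∅
  T[2,4] 'bac' = ∅
  T[3,5] 'acc' = ∅
  T[4,6] 'ccb' = {S}
  T[0,3] 'bbba' = ∅
  T[1,4] 'bbac' = ∅
  T[2,5] 'bacc' = ∅
  T[3,6] 'accb' = ∅
  T[0,4] 'bbbac' = ∅
  T[1,5] 'bbacc' = ∅
  T[2,6] 'baccb' = ∅
  T[0,5] 'bbbacc' = ∅
  T[1,6] 'bbaccb' = ∅
  T[0,6] 'bbbaccb' = ∅

S ∉ T[0,6] ⇒ NO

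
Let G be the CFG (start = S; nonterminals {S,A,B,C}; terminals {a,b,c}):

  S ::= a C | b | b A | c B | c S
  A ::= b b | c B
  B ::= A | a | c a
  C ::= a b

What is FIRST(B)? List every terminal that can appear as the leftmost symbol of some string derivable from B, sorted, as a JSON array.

FIRST iteration:
[1]
  A via A→b b: +{b}
  A via A→c B: +{c}
  B via B→A: +{b,c}
  B via B→a: +{a}
  C via C→a b: +{a}
  S via S→a C: +{a}
  S via S→b: +{b}
  S via S→c B: +{c}
  FIRST(S)={a,b,c}  FIRST(A)={b,c}  FIRST(B)={a,b,c}  FIRST(C)={a}
[2] (no change)
  FIRST(S)={a,b,c}  FIRST(A)={b,c}  FIRST(B)={a,b,c}  FIRST(C)={a}

FIRST(B) = ["a", "b", "c"]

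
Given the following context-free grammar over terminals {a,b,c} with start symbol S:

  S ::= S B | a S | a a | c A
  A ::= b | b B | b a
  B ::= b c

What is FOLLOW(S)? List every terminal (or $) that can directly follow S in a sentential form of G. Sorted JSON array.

FIRST sets, iterate to fixpoint:
round 1:
  A via A→b: +{b}
  B via B→b c: +{b}
  S via S→a S: +{a}
  S via S→c A: +{c}
  FIRST(S)={a,c}  FIRST(A)={b}  FIRST(B)={b}
round 2: done
  FIRST(S)={a,c}  FIRST(A)={b}  FIRST(B)={b}

FOLLOW sets:
FOLLOW(S) := {$}
round 1:
  S→S B: FOLLOW(S) ⊇ FIRST(B) = {b}; new: +{b}
  S→S B: FOLLOW(B) ⊇ FOLLOW(S) ⊇ {$,b}; new: +{$,b}
  S→c A: FOLLOW(A) ⊇ FOLLOW(S) ⊇ {$,b}; new: +{$,b}
  S: {$,b}  A: {$,b}  B: {$,b}
round 2: (stable)
  S: {$,b}  A: {$,b}  B: {$,b}

FOLLOW(S) = ["$", "b"]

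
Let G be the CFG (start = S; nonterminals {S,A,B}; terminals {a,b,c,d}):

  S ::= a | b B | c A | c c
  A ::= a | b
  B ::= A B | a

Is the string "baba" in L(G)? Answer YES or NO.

Convert to CNF:
  S -> T0 B | T1 A | T1 T1 | a
  A -> a | b
  B -> A B | a
  T0 -> b
  T1 -> c

Fill CYK table bottom-up:
  [0..0]={A,T0}  "b"  orig:{A}
  [1..1]={A,B,S}  "a"
  [2..2]={A,T0}  "b"  orig:{A}
  [3..3]={A,B,S}  "a"
  [0..1]={B,S}  "ba"
  [1..2]=∅  "ab"
  [2..3]={B,S}  "ba"
  [0..2]=∅  "bab"
  [1..3]={B}  "aba"
  [0..3]={B,S}  "baba"

S ∈ T[0,3] ⇒ YES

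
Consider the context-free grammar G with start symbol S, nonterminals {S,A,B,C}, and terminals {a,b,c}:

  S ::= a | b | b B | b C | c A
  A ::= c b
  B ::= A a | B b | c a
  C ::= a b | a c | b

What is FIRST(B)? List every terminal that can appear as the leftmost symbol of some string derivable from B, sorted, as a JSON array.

FIRST sets, iterate to fixpoint:
[1]
  A via A→c b: +{c}
  B via B→A a: +{c}
  C via C→a b: +{a}
  C via C→b: +{b}
  S via S→a: +{a}
  S via S→b: +{b}
  S via S→c A: +{c}
  FIRST(S)={a,b,c}  FIRST(A)={c}  FIRST(B)={c}  FIRST(C)={a,b}
[2] (stable)
  FIRST(S)={a,b,c}  FIRST(A)={c}  FIRST(B)={c}  FIRST(C)={a,b}

FIRST(B) = ["c"]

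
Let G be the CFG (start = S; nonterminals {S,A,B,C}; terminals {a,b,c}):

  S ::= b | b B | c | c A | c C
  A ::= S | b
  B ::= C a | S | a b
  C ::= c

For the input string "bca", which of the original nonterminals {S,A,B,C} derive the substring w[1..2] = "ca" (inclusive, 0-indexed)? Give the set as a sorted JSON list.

Convert to CNF:
  S -> T0 B | T1 A | T1 C | b | c
  A -> T0 B | T1 A | T1 C | b | c
  B -> C T2 | T0 B | T1 A | T1 C | T2 T0 | b | c
  C -> c
  T0 -> b
  T1 -> c
  T2 -> a

Fill CYK table bottom-up — only the sub-triangle for w[1..2]:
  cell(1,1) c: {A,B,C,S,T1}  orig:{A,B,C,S}
  cell(2,2) a: {T2}  orig:{}
  cell(1,2) ca: {B}

Original NTs in T[1,2] deriving "ca": ["B"]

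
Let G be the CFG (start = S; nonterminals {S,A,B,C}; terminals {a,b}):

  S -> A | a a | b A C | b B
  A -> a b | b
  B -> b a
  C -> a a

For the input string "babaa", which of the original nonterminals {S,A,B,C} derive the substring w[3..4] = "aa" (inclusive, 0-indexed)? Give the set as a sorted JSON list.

Convert to CNF:
  S -> T0 T0 | T0 T1 | T1 B | T1 X2 | b
  A -> T0 T1 | b
  B -> T1 T0
  C -> T0 T0
  T0 -> a
  T1 -> b
  X2 -> A C

CYK table (by increasing span) — only the sub-triangle for w[3..4]:
  T[3,3] 'a' = {T0}  orig:{}
  T[4,4] 'a' = {T0}  orig:{}
  T[3,4] 'aa' = {C,S}

Original NTs in T[3,4] deriving "aa": ["C", "S"]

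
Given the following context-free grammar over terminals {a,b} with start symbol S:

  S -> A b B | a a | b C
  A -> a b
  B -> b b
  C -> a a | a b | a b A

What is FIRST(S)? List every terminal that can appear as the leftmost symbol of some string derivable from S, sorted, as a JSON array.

Compute FIRST by fixpoint:
pass 1:
  A via A→a b: +{a}
  B via B→b b: +{b}
  C via C→a a: +{a}
  S via S→A b B: +{a}
  S via S→b C: +{b}
  FIRST(S)={a,b}  FIRST(A)={a}  FIRST(B)={b}  FIRST(C)={a}
pass 2: — fixpoint
  FIRST(S)={a,b}  FIRST(A)={a}  FIRST(B)={b}  FIRST(C)={a}

FIRST(S) = ["a", "b"]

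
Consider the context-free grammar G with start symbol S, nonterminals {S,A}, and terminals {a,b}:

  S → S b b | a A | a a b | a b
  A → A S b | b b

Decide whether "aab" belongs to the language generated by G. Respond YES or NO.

CNF form of G:
  S -> S X3 | T1 A | T1 T0 | T1 X4
  A -> A X2 | T0 T0
  T0 -> b
  T1 -> a
  X2 -> S T0
  X3 -> T0 T0
  X4 -> T1 T0

CYK table (by increasing span):
  cell(0,0) a: {T1}  orig:{}
  cell(1,1) a: {T1}  orig:{}
  cell(2,2) b: {T0}  orig:{}
  cell(0,1) aa: ∅
  cell(1,2) ab: {S,X4}  orig:{S}
  cell(0,2) aab: {S}

S ∈ T[0,2] ⇒ YES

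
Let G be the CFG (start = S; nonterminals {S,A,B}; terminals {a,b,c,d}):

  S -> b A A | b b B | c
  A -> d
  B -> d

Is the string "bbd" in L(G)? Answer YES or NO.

CNF form of G:
  S -> T0 X1 | T0 X2 | c
  A -> d
  B -> d
  T0 -> b
  X1 -> A A
  X2 -> T0 B

CYK table (by increasing span):
  [0..0]={T0}  "b"  orig:{}
  [1..1]={T0}  "b"  orig:{}
  [2..2]={A,B}  "d"
  [0..1]=∅  "bb"
  [1..2]={X2}  "bd"  orig:{}
  [0..2]={S}  "bbd"

S ∈ T[0,2] ⇒ YES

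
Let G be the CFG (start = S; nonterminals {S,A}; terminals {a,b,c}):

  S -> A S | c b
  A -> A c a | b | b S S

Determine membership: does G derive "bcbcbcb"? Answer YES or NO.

Convert to CNF:
  S -> A S | T0 T2
  A -> A X3 | T2 X4 | b
  T0 -> c
  T1 -> a
  T2 -> b
  X3 -> T0 T1
  X4 -> S S

CYK fill:
  cell(0,0) b: {A,T2}  orig:{A}
  cell(1,1) c: {T0}  orig:{}
  cell(2,2) b: {A,T2}  orig:{A}
  cell(3,3) c: {T0}  orig:{}
  cell(4,4) b: {A,T2}  orig:{A}
  cell(5,5) c: {T0}  orig:{}
  cell(6,6) b: {A,T2}  orig:{A}
  cell(0,1) bc: ∅
  cell(1,2) cb: {S}
  cell(2,3) bc: ∅
  cell(3,4) cb: {S}
  cell(4,5) bc: ∅
  cell(5,6) cb: {S}
  cell(0,2) bcb: {S}
  cell(1,3) cbc: ∅
  cell(2,4) bcb: {S}
  cell(3,5) cbc: ∅
  cell(4,6) bcb: {S}
  cell(0,3) bcbc: ∅
  cell(1,4) cbcb: {X4}  orig:{}
  cell(2,5) bcbc: ∅
  cell(3,6) cbcb: {X4}  orig:{}
  cell(0,4) bcbcb: {A,X4}  orig:{A}
  cell(1,5) cbcbc: ∅
  cell(2,6) bcbcb: {A,X4}  orig:{A}
  cell(0,5) bcbcbc: ∅
  cell(1,6) cbcbcb: ∅
  cell(0,6) bcbcbcb: {S}

S ∈ T[0,6] ⇒ YES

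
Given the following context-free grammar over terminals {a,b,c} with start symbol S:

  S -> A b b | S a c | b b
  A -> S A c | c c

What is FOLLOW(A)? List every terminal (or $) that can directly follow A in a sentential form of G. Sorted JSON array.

FIRST sets, iterate to fixpoint:
iter 1:
  A via A→c c: +{c}
  S via S→A b b: +{c}
  S via S→b b: +{b}
  FIRST[S]={b,c}  FIRST[A]={c}
iter 2:
  A via A→S A c: +{b}
  FIRST[S]={b,c}  FIRST[A]={b,c}
iter 3: done
  FIRST[S]={b,c}  FIRST[A]={b,c}

FOLLOW iteration:
seed FOLLOW(S) with $
[1]
  A→S A c: FOLLOW(S) ⊇ FIRST(A) = {b,c}; new: +{b,c}
  A→S A c: FOLLOW(A) ⊇ FIRST(c) = {c}; new: +{c}
  S→A b b: FOLLOW(A) ⊇ FIRST(b) = {b}; new: +{b}
  S→S a c: FOLLOW(S) ⊇ FIRST(a) = {a}; new: +{a}
  S: {$,a,b,c}  A: {b,c}
[2] (stable)
  S: {$,a,b,c}  A: {b,c}

FOLLOW(A) = ["b", "c"]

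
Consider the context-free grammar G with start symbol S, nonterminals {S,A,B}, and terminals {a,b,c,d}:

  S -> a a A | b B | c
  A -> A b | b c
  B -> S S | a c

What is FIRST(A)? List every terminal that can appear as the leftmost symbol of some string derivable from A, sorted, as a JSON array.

FIRST iteration:
iter 1:
  A via A→b c: +{b}
  B via B→a c: +{a}
  S via S→a a A: +{a}
  S via S→b B: +{b}
  S via S→c: +{c}
  FIRST(S)={a,b,c}  FIRST(A)={b}  FIRST(B)={a}
iter 2:
  B via B→S S: +{b,c}
  FIRST(S)={a,b,c}  FIRST(A)={b}  FIRST(B)={a,b,c}
iter 3: done
  FIRST(S)={a,b,c}  FIRST(A)={b}  FIRST(B)={a,b,c}

FIRST(A) = ["b"]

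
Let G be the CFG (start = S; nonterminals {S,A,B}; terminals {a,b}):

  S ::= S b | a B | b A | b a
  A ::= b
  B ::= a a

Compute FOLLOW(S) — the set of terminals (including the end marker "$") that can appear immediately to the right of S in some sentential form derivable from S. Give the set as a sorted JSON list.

Compute FIRST by fixpoint:
iter 1:
  A via A→b: +{b}
  B via B→a a: +{a}
  S via S→a B: +{a}
  S via S→b A: +{b}
  FIRST[S]={a,b}  FIRST[A]={b}  FIRST[B]={a}
iter 2: done
  FIRST[S]={a,b}  FIRST[A]={b}  FIRST[B]={a}

Compute FOLLOW by fixpoint:
initialize: $ ∈ FOLLOW(S)
[1]
  S→S b: FOLLOW(S) ⊇ FIRST(b) = {b}; new: +{b}
  S→a B: FOLLOW(B) ⊇ FOLLOW(S) ⊇ {$,b}; new: +{$,b}
  S→b A: FOLLOW(A) ⊇ FOLLOW(S) ⊇ {$,b}; new: +{$,b}
  S: {$,b}  A: {$,b}  B: {$,b}
[2] (no change)
  S: {$,b}  A: {$,b}  B: {$,b}

FOLLOW(S) = ["$", "b"]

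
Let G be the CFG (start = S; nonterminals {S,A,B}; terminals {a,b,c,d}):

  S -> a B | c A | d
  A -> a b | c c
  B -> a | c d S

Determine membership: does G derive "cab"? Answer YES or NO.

CNF form of G:
  S -> T0 B | T2 A | d
  A -> T0 T1 | T2 T2
  B -> T2 X4 | a
  T0 -> a
  T1 -> b
  T2 -> c
  T3 -> d
  X4 -> T3 S

CYK fill:
  cell(0,0) c: {T2}  orig:{}
  cell(1,1) a: {B,T0}  orig:{B}
  cell(2,2) b: {T1}  orig:{}
  cell(0,1) ca: ∅
  cell(1,2) ab: {A}
  cell(0,2) cab: {S}

S ∈ T[0,2] ⇒ YES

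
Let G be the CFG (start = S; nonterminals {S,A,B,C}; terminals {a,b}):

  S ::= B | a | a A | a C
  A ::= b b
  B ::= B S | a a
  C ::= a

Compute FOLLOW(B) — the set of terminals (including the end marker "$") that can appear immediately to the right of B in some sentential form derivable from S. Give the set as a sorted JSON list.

Compute FIRST by fixpoint:
[1]
  A via A→b b: +{b}
  B via B→a a: +{a}
  C via C→a: +{a}
  S via S→B: +{a}
  S: {a}  A: {b}  B: {a}  C: {a}
[2] done
  S: {a}  A: {b}  B: {a}  C: {a}

FOLLOW iteration:
seed FOLLOW(S) with $
pass 1:
  B→B S: FOLLOW(B) ⊇ FIRST(S) = {a}; new: +{a}
  B→B S: FOLLOW(S) ⊇ FOLLOW(B) ⊇ {a}; new: +{a}
  S→B: FOLLOW(B) ⊇ FOLLOW(S) ⊇ {$,a}; new: +{$}
  S→a A: FOLLOW(A) ⊇ FOLLOW(S) ⊇ {$,a}; new: +{$,a}
  S→a C: FOLLOW(C) ⊇ FOLLOW(S) ⊇ {$,a}; new: +{$,a}
  FOLLOW[S]={$,a}  FOLLOW[A]={$,a}  FOLLOW[B]={$,a}  FOLLOW[C]={$,a}
pass 2: (stable)
  FOLLOW[S]={$,a}  FOLLOW[A]={$,a}  FOLLOW[B]={$,a}  FOLLOW[C]={$,a}

FOLLOW(B) = ["$", "a"]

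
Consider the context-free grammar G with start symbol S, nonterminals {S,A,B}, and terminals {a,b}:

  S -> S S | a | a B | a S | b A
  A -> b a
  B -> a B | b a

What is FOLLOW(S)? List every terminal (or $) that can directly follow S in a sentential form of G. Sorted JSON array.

Compute FIRST by fixpoint:
pass 1:
  A via A→b a: +{b}
  B via B→a B: +{a}
  B via B→b a: +{b}
  S via S→a: +{a}
  S via S→b A: +{b}
  FIRST(S)={a,b}  FIRST(A)={b}  FIRST(B)={a,b}
pass 2: done
  FIRST(S)={a,b}  FIRST(A)={b}  FIRST(B)={a,b}

FOLLOW sets:
FOLLOW(S) := {$}
pass 1:
  S→S S: FOLLOW(S) ⊇ FIRST(S) = {a,b}; new: +{a,b}
  S→a B: FOLLOW(B) ⊇ FOLLOW(S) ⊇ {$,a,b}; new: +{$,a,b}
  S→b A: FOLLOW(A) ⊇ FOLLOW(S) ⊇ {$,a,b}; new: +{$,a,b}
  FOLLOW(S)={$,a,b}  FOLLOW(A)={$,a,b}  FOLLOW(B)={$,a,b}
pass 2: done
  FOLLOW(S)={$,a,b}  FOLLOW(A)={$,a,b}  FOLLOW(B)={$,a,b}

FOLLOW(S) = ["$", "a", "b"]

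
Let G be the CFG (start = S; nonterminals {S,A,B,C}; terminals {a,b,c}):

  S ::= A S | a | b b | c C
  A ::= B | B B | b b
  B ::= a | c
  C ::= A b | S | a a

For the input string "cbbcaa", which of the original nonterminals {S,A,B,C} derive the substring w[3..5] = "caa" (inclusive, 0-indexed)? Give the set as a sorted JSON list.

Convert to CNF:
  S -> A S | T0 T0 | T2 C | a
  A -> B B | T0 T0 | a | c
  B -> a | c
  C -> A S | A T0 | T0 T0 | T1 T1 | T2 C | a
  T0 -> b
  T1 -> a
  T2 -> c

CYK table (by increasing span), restricted to cells inside w[3..5]:
  T[3,3] 'c' = {A,B,T2}  orig:{A,B}
  T[4,4] 'a' = {A,B,C,S,T1}  orig:{A,B,C,S}
  T[5,5] 'a' = {A,B,C,S,T1}  orig:{A,B,C,S}
  T[3,4] 'ca' = {A,C,S}
  T[4,5] 'aa' = {A,C,S}
  T[3,5] 'caa' = {C,S}

Original NTs in T[3,5] deriving "caa": ["C", "S"]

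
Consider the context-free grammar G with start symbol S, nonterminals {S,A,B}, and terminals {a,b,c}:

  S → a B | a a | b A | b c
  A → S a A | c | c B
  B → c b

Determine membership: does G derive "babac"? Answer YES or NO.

Convert to CNF:
  S -> T0 B | T0 T0 | T2 A | T2 T1
  A -> S X3 | T1 B | c
  B -> T1 T2
  T0 -> a
  T1 -> c
  T2 -> b
  X3 -> T0 A

CYK fill:
  [0..0]={T2}  "b"  orig:{}
  [1..1]={T0}  "a"  orig:{}
  [2..2]={T2}  "b"  orig:{}
  [3..3]={T0}  "a"  orig:{}
  [4..4]={A,T1}  "c"  orig:{A}
  [0..1]=∅  "ba"
  [1..2]=∅  "ab"
  [2..3]=∅  "ba"
  [3..4]={X3}  "ac"  orig:{}
  [0..2]=∅  "bab"
  [1..3]=∅  "aba"
  [2..4]=∅  "bac"
  [0..3]=∅  "baba"
  [1..4]=∅  "abac"
  [0..4]=∅  "babac"

S ∉ T[0,4] ⇒ NO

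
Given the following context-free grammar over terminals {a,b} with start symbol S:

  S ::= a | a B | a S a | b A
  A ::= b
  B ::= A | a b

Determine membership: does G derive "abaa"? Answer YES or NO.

CNF form of G:
  S -> T0 B | T0 X2 | T1 A | a
  A -> b
  B -> T0 T1 | b
  T0 -> a
  T1 -> b
  X2 -> S T0

CYK fill:
  T[0,0] 'a' = {S,T0}  orig:{S}
  T[1,1] 'b' = {A,B,T1}  orig:{A,B}
  T[2,2] 'a' = {S,T0}  orig:{S}
  T[3,3] 'a' = {S,T0}  orig:{S}
  T[0,1] 'ab' = {B,S}
  T[1,2] 'ba' = ∅
  T[2,3] 'aa' = {X2}  orig:{}
  T[0,2] 'aba' = {X2}  orig:{}
  T[1,3] 'baa' = ∅
  T[0,3] 'abaa' = ∅

S ∉ T[0,3] ⇒ NO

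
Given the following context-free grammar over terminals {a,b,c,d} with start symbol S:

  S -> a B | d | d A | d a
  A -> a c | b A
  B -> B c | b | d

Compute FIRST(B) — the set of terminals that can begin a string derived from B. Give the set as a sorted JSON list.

FIRST sets, iterate to fixpoint:
[1]
  A via A→a c: +{a}
  A via A→b A: +{b}
  B via B→b: +{b}
  B via B→d: +{d}
  S via S→a B: +{a}
  S via S→d: +{d}
  S: {a,d}  A: {a,b}  B: {b,d}
[2] done
  S: {a,d}  A: {a,b}  B: {b,d}

FIRST(B) = ["b", "d"]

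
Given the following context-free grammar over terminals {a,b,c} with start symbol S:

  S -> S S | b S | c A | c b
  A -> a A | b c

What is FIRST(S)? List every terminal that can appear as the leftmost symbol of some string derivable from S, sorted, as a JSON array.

Compute FIRST by fixpoint:
iter 1:
  A via A→a A: +{a}
  A via A→b c: +{b}
  S via S→b S: +{b}
  S via S→c A: +{c}
  FIRST(S)={b,c}  FIRST(A)={a,b}
iter 2: (no change)
  FIRST(S)={b,c}  FIRST(A)={a,b}

FIRST(S) = ["b", "c"]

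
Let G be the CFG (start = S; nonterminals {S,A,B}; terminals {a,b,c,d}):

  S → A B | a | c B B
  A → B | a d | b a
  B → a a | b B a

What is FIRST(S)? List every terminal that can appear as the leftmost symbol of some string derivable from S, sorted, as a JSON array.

FIRST sets, iterate to fixpoint:
round 1:
  A via A→a d: +{a}
  A via A→b a: +{b}
  B via B→a a: +{a}
  B via B→b B a: +{b}
  S via S→A B: +{a,b}
  S via S→c B B: +{c}
  FIRST(S)={a,b,c}  FIRST(A)={a,b}  FIRST(B)={a,b}
round 2: — fixpoint
  FIRST(S)={a,b,c}  FIRST(A)={a,b}  FIRST(B)={a,b}

FIRST(S) = ["a", "b", "c"]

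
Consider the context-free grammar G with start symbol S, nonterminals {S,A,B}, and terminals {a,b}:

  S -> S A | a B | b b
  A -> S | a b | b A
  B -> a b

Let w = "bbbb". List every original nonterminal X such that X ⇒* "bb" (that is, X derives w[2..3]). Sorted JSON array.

CNF form of G:
  S -> S A | T0 B | T1 T1
  A -> S A | T0 B | T0 T1 | T1 A | T1 T1
  B -> T0 T1
  T0 -> a
  T1 -> b

CYK fill — only the sub-triangle for w[2..3]:
  [2..2]={T1}  "b"  orig:{}
  [3..3]={T1}  "b"  orig:{}
  [2..3]={A,S}  "bb"

Original NTs in T[2,3] deriving "bb": ["A", "S"]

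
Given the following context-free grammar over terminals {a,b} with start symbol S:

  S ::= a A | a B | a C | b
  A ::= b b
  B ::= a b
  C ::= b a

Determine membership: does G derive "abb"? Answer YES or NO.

Convert to CNF:
  S -> T1 A | T1 B | T1 C | b
  A -> T0 T0
  B -> T1 T0
  C -> T0 T1
  T0 -> b
  T1 -> a

CYK table (by increasing span):
  [0..0]={T1}  "a"  orig:{}
  [1..1]={S,T0}  "b"  orig:{S}
  [2..2]={S,T0}  "b"  orig:{S}
  [0..1]={B}  "ab"
  [1..2]={A}  "bb"
  [0..2]={S}  "abb"

S ∈ T[0,2] ⇒ YES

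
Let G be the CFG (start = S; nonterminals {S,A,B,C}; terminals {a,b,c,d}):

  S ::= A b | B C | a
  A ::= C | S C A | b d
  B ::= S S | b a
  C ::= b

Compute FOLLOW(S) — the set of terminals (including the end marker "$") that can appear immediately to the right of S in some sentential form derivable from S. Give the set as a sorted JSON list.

FIRST sets, iterate to fixpoint:
[1]
  A via A→b d: +{b}
  B via B→b a: +{b}
  C via C→b: +{b}
  S via S→A b: +{b}
  S via S→a: +{a}
  S: {a,b}  A: {b}  B: {b}  C: {b}
[2]
  A via A→S C A: +{a}
  B via B→S S: +{a}
  S: {a,b}  A: {a,b}  B: {a,b}  C: {b}
[3] (stable)
  S: {a,b}  A: {a,b}  B: {a,b}  C: {b}

Compute FOLLOW by fixpoint:
initialize: $ ∈ FOLLOW(S)
pass 1:
  A→S C A: FOLLOW(S) ⊇ FIRST(C) = {b}; new: +{b}
  A→S C A: FOLLOW(C) ⊇ FIRST(A) = {a,b}; new: +{a,b}
  B→S S: FOLLOW(S) ⊇ FIRST(S) = {a,b}; new: +{a}
  S→A b: FOLLOW(A) ⊇ FIRST(b) = {b}; new: +{b}
  S→B C: FOLLOW(B) ⊇ FIRST(C) = {b}; new: +{b}
  S→B C: FOLLOW(C) ⊇ FOLLOW(S) ⊇ {$,a,b}; new: +{$}
  FOLLOW[S]={$,a,b}  FOLLOW[A]={b}  FOLLOW[B]={b}  FOLLOW[C]={$,a,b}
pass 2: (stable)
  FOLLOW[S]={$,a,b}  FOLLOW[A]={b}  FOLLOW[B]={b}  FOLLOW[C]={$,a,b}

FOLLOW(S) = ["$", "a", "b"]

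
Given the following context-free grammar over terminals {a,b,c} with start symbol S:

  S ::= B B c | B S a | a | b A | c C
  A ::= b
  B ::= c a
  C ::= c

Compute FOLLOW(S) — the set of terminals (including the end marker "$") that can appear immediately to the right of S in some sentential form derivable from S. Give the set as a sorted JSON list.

FIRST iteration:
pass 1:
  A via A→b: +{b}
  B via B→c a: +{c}
  C via C→c: +{c}
  S via S→B B c: +{c}
  S via S→a: +{a}
  S via S→b A: +{b}
  FIRST(S)={a,b,c}  FIRST(A)={b}  FIRST(B)={c}  FIRST(C)={c}
pass 2: done
  FIRST(S)={a,b,c}  FIRST(A)={b}  FIRST(B)={c}  FIRST(C)={c}

Compute FOLLOW by fixpoint:
initialize: $ ∈ FOLLOW(S)
pass 1:
  S→B B c: FOLLOW(B) ⊇ FIRST(B) = {c}; new: +{c}
  S→B S a: FOLLOW(B) ⊇ FIRST(S) = {a,b,c}; new: +{a,b}
  S→B S a: FOLLOW(S) ⊇ FIRST(a) = {a}; new: +{a}
  S→b A: FOLLOW(A) ⊇ FOLLOW(S) ⊇ {$,a}; new: +{$,a}
  S→c C: FOLLOW(C) ⊇ FOLLOW(S) ⊇ {$,a}; new: +{$,a}
  FOLLOW[S]={$,a}  FOLLOW[A]={$,a}  FOLLOW[B]={a,b,c}  FOLLOW[C]={$,a}
pass 2: (stable)
  FOLLOW[S]={$,a}  FOLLOW[A]={$,a}  FOLLOW[B]={a,b,c}  FOLLOW[C]={$,a}

FOLLOW(S) = ["$", "a"]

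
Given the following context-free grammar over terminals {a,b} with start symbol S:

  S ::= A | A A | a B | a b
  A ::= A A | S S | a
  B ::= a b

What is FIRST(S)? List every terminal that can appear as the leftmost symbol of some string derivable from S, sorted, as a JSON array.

FIRST iteration:
pass 1:
  A via A→a: +{a}
  B via B→a b: +{a}
  S via S→A: +{a}
  FIRST[S]={a}  FIRST[A]={a}  FIRST[B]={a}
pass 2: (stable)
  FIRST[S]={a}  FIRST[A]={a}  FIRST[B]={a}

FIRST(S) = ["a"]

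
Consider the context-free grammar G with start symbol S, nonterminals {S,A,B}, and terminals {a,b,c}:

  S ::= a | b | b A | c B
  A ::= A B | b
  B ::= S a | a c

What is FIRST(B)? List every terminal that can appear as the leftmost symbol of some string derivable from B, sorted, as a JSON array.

Compute FIRST by fixpoint:
pass 1:
  A via A→b: +{b}
  B via B→a c: +{a}
  S via S→a: +{a}
  S via S→b: +{b}
  S via S→c B: +{c}
  S: {a,b,c}  A: {b}  B: {a}
pass 2:
  B via B→S a: +{b,c}
  S: {a,b,c}  A: {b}  B: {a,b,c}
pass 3: (stable)
  S: {a,b,c}  A: {b}  B: {a,b,c}

FIRST(B) = ["a", "b", "c"]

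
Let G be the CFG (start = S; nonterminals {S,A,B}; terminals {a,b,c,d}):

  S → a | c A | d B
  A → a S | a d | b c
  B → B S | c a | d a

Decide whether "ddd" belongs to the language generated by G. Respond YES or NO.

Convert to CNF:
  S -> T1 B | T3 A | a
  A -> T0 S | T0 T1 | T2 T3
  B -> B S | T1 T0 | T3 T0
  T0 -> a
  T1 -> d
  T2 -> b
  T3 -> c

CYK fill:
  [0..0]={T1}  "d"  orig:{}
  [1..1]={T1}  "d"  orig:{}
  [2..2]={T1}  "d"  orig:{}
  [0..1]=∅  "dd"
  [1..2]=∅  "dd"
  [0..2]=∅  "ddd"

S ∉ T[0,2] ⇒ NO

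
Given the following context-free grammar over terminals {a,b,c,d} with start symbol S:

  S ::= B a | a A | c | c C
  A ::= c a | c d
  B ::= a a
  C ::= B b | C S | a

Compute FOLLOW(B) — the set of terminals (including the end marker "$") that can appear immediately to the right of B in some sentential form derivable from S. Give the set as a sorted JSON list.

Compute FIRST by fixpoint:
[1]
  A via A→c a: +{c}
  B via B→a a: +{a}
  C via C→B b: +{a}
  S via S→B a: +{a}
  S via S→c: +{c}
  FIRST(S)={a,c}  FIRST(A)={c}  FIRST(B)={a}  FIRST(C)={a}
[2] (stable)
  FIRST(S)={a,c}  FIRST(A)={c}  FIRST(B)={a}  FIRST(C)={a}

Compute FOLLOW by fixpoint:
initialize: $ ∈ FOLLOW(S)
iter 1:
  C→B b: FOLLOW(B) ⊇ FIRST(b) = {b}; new: +{b}
  C→C S: FOLLOW(C) ⊇ FIRST(S) = {a,c}; new: +{a,c}
  C→C S: FOLLOW(S) ⊇ FOLLOW(C) ⊇ {a,c}; new: +{a,c}
  S→B a: FOLLOW(B) ⊇ FIRST(a) = {a}; new: +{a}
  S→a A: FOLLOW(A) ⊇ FOLLOW(S) ⊇ {$,a,c}; new: +{$,a,c}
  S→c C: FOLLOW(C) ⊇ FOLLOW(S) ⊇ {$,a,c}; new: +{$}
  FOLLOW[S]={$,a,c}  FOLLOW[A]={$,a,c}  FOLLOW[B]={a,b}  FOLLOW[C]={$,a,c}
iter 2: (stable)
  FOLLOW[S]={$,a,c}  FOLLOW[A]={$,a,c}  FOLLOW[B]={a,b}  FOLLOW[C]={$,a,c}

FOLLOW(B) = ["a", "b"]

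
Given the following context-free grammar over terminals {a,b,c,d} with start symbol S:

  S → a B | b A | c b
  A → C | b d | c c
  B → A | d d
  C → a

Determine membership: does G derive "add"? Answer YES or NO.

Convert to CNF:
  S -> T0 A | T2 T0 | T3 B
  A -> T0 T1 | T2 T2 | a
  B -> T0 T1 | T1 T1 | T2 T2 | a
  C -> a
  T0 -> b
  T1 -> d
  T2 -> c
  T3 -> a

CYK fill:
  [0..0]={A,B,C,T3}  "a"  orig:{A,B,C}
  [1..1]={T1}  "d"  orig:{}
  [2..2]={T1}  "d"  orig:{}
  [0..1]=∅  "ad"
  [1..2]={B}  "dd"
  [0..2]={S}  "add"

S ∈ T[0,2] ⇒ YES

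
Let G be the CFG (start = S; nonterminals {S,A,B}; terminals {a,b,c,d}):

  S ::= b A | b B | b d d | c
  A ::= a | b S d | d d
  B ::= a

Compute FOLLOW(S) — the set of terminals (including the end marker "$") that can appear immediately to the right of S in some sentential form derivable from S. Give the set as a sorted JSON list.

FIRST iteration:
iter 1:
  A via A→a: +{a}
  A via A→b S d: +{b}
  A via A→d d: +{d}
  B via B→a: +{a}
  S via S→b A: +{b}
  S via S→c: +{c}
  S: {b,c}  A: {a,b,d}  B: {a}
iter 2: (no change)
  S: {b,c}  A: {a,b,d}  B: {a}

Compute FOLLOW by fixpoint:
FOLLOW(S) := {$}
iter 1:
  A→b S d: FOLLOW(S) ⊇ FIRST(d) = {d}; new: +{d}
  S→b A: FOLLOW(A) ⊇ FOLLOW(S) ⊇ {$,d}; new: +{$,d}
  S→b B: FOLLOW(B) ⊇ FOLLOW(S) ⊇ {$,d}; new: +{$,d}
  FOLLOW(S)={$,d}  FOLLOW(A)={$,d}  FOLLOW(B)={$,d}
iter 2: (stable)
  FOLLOW(S)={$,d}  FOLLOW(A)={$,d}  FOLLOW(B)={$,d}

FOLLOW(S) = ["$", "d"]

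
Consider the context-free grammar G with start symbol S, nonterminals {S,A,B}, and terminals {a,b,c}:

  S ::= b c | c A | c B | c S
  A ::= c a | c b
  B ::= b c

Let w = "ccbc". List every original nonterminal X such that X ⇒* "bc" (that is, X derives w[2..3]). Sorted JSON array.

Convert to CNF:
  S -> T0 A | T0 B | T0 S | T2 T0
  A -> T0 T1 | T0 T2
  B -> T2 T0
  T0 -> c
  T1 -> a
  T2 -> b

CYK table (by increasing span) — only the sub-triangle for w[2..3]:
  T[2,2] 'b' = {T2}  orig:{}
  T[3,3] 'c' = {T0}  orig:{}
  T[2,3] 'bc' = {B,S}

Original NTs in T[2,3] deriving "bc": ["B", "S"]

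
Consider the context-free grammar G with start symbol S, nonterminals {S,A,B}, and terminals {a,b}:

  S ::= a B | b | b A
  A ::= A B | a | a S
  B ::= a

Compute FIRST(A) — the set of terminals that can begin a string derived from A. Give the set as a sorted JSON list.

FIRST iteration:
iter 1:
  A via A→a: +{a}
  B via B→a: +{a}
  S via S→a B: +{a}
  S via S→b: +{b}
  S: {a,b}  A: {a}  B: {a}
iter 2: (no change)
  S: {a,b}  A: {a}  B: {a}

FIRST(A) = ["a"]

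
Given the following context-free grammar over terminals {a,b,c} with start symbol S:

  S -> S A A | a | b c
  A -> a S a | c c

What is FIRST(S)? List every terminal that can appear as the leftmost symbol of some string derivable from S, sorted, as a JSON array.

FIRST iteration:
pass 1:
  A via A→a S a: +{a}
  A via A→c c: +{c}
  S via S→a: +{a}
  S via S→b c: +{b}
  FIRST[S]={a,b}  FIRST[A]={a,c}
pass 2: done
  FIRST[S]={a,b}  FIRST[A]={a,c}

FIRST(S) = ["a", "b"]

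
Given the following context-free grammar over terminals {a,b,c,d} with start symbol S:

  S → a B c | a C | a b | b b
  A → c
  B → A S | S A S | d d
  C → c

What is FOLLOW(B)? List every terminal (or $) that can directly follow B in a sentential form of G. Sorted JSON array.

Compute FIRST by fixpoint:
pass 1:
  A via A→c: +{c}
  B via B→A S: +{c}
  B via B→d d: +{d}
  C via C→c: +{c}
  S via S→a B c: +{a}
  S via S→b b: +{b}
  S: {a,b}  A: {c}  B: {c,d}  C: {c}
pass 2:
  B via B→S A S: +{a,b}
  S: {a,b}  A: {c}  B: {a,b,c,d}  C: {c}
pass 3: — fixpoint
  S: {a,b}  A: {c}  B: {a,b,c,d}  C: {c}

FOLLOW sets:
initialize: $ ∈ FOLLOW(S)
iter 1:
  B→A S: FOLLOW(A) ⊇ FIRST(S) = {a,b}; new: +{a,b}
  B→S A S: FOLLOW(S) ⊇ FIRST(A) = {c}; new: +{c}
  S→a B c: FOLLOW(B) ⊇ FIRST(c) = {c}; new: +{c}
  S→a C: FOLLOW(C) ⊇ FOLLOW(S) ⊇ {$,c}; new: +{$,c}
  S: {$,c}  A: {a,b}  B: {c}  C: {$,c}
iter 2: done
  S: {$,c}  A: {a,b}  B: {c}  C: {$,c}

FOLLOW(B) = ["c"]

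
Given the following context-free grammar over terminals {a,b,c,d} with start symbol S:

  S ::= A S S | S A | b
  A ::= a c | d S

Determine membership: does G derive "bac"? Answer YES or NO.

Convert to CNF:
  S -> A X3 | S A | b
  A -> T0 T1 | T2 S
  T0 -> a
  T1 -> c
  T2 -> d
  X3 -> S S

CYK table (by increasing span):
  cell(0,0) b: {S}
  cell(1,1) a: {T0}  orig:{}
  cell(2,2) c: {T1}  orig:{}
  cell(0,1) ba: ∅
  cell(1,2) ac: {A}
  cell(0,2) bac: {S}

S ∈ T[0,2] ⇒ YES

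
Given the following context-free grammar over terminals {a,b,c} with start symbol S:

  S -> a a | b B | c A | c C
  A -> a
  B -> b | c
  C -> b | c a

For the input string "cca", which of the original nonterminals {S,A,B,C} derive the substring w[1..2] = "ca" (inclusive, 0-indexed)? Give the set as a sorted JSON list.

Convert to CNF:
  S -> T0 A | T0 C | T1 T1 | T2 B
  A -> a
  B -> b | c
  C -> T0 T1 | b
  T0 -> c
  T1 -> a
  T2 -> b

CYK fill — only the sub-triangle for w[1..2]:
  [1..1]={B,T0}  "c"  orig:{B}
  [2..2]={A,T1}  "a"  orig:{A}
  [1..2]={C,S}  "ca"

Original NTs in T[1,2] deriving "ca": ["C", "S"]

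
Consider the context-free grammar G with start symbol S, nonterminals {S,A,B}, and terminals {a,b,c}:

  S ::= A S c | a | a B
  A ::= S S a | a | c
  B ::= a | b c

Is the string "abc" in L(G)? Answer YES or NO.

Convert to CNF:
  S -> A X4 | T0 B | a
  A -> S X3 | a | c
  B -> T1 T2 | a
  T0 -> a
  T1 -> b
  T2 -> c
  X3 -> S T0
  X4 -> S T2

CYK table (by increasing span):
  cell(0,0) a: {A,B,S,T0}  orig:{A,B,S}
  cell(1,1) b: {T1}  orig:{}
  cell(2,2) c: {A,T2}  orig:{A}
  cell(0,1) ab: ∅
  cell(1,2) bc: {B}
  cell(0,2) abc: {S}

S ∈ T[0,2] ⇒ YES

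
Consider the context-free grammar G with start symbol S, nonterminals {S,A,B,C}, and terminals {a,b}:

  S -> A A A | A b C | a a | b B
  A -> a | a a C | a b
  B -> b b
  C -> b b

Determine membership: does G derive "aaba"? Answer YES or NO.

CNF form of G:
  S -> A X3 | A X4 | T0 T0 | T1 B
  A -> T0 T1 | T0 X2 | a
  B -> T1 T1
  C -> T1 T1
  T0 -> a
  T1 -> b
  X2 -> T0 C
  X3 -> A A
  X4 -> T1 C

CYK table (by increasing span):
  cell(0,0) a: {A,T0}  orig:{A}
  cell(1,1) a: {A,T0}  orig:{A}
  cell(2,2) b: {T1}  orig:{}
  cell(3,3) a: {A,T0}  orig:{A}
  cell(0,1) aa: {S,X3}  orig:{S}
  cell(1,2) ab: {A}
  cell(2,3) ba: ∅
  cell(0,2) aab: {X3}  orig:{}
  cell(1,3) aba: {X3}  orig:{}
  cell(0,3) aaba: {S}

S ∈ T[0,3] ⇒ YES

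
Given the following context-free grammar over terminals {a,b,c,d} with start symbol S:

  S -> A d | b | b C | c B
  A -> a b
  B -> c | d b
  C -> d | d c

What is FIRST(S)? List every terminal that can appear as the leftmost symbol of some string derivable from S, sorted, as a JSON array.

FIRST sets, iterate to fixpoint:
iter 1:
  A via A→a b: +{a}
  B via B→c: +{c}
  B via B→d b: +{d}
  C via C→d: +{d}
  S via S→A d: +{a}
  S via S→b: +{b}
  S via S→c B: +{c}
  FIRST(S)={a,b,c}  FIRST(A)={a}  FIRST(B)={c,d}  FIRST(C)={d}
iter 2: done
  FIRST(S)={a,b,c}  FIRST(A)={a}  FIRST(B)={c,d}  FIRST(C)={d}

FIRST(S) = ["a", "b", "c"]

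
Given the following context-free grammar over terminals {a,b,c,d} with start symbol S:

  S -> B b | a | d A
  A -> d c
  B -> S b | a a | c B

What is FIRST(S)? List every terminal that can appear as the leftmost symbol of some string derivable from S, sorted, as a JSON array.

FIRST iteration:
iter 1:
  A via A→d c: +{d}
  B via B→a a: +{a}
  B via B→c B: +{c}
  S via S→B b: +{a,c}
  S via S→d A: +{d}
  S: {a,c,d}  A: {d}  B: {a,c}
iter 2:
  B via B→S b: +{d}
  S: {a,c,d}  A: {d}  B: {a,c,d}
iter 3: — fixpoint
  S: {a,c,d}  A: {d}  B: {a,c,d}

FIRST(S) = ["a", "c", "d"]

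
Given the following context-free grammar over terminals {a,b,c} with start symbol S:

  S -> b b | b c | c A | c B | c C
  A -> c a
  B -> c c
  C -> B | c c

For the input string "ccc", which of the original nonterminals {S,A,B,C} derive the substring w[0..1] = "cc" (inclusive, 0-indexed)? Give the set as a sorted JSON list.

CNF form of G:
  S -> T0 A | T0 B | T0 C | T2 T0 | T2 T2
  A -> T0 T1
  B -> T0 T0
  C -> T0 T0
  T0 -> c
  T1 -> a
  T2 -> b

CYK table (by increasing span) (cells [i..j] with 0 ≤ i ≤ j ≤ 1 only):
  T[0,0] 'c' = {T0}  orig:{}
  T[1,1] 'c' = {T0}  orig:{}
  T[0,1] 'cc' = {B,C}

Original NTs in T[0,1] deriving "cc": ["B", "C"]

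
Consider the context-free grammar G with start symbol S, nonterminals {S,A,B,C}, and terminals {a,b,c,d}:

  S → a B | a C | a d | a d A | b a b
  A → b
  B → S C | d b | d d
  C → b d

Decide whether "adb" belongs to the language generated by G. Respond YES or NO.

CNF form of G:
  S -> T1 X4 | T2 B | T2 C | T2 T0 | T2 X3
  A -> b
  B -> S C | T0 T0 | T0 T1
  C -> T1 T0
  T0 -> d
  T1 -> b
  T2 -> a
  X3 -> T0 A
  X4 -> T2 T1

Fill CYK table bottom-up:
  [0..0]={T2}  "a"  orig:{}
  [1..1]={T0}  "d"  orig:{}
  [2..2]={A,T1}  "b"  orig:{A}
  [0..1]={S}  "ad"
  [1..2]={B,X3}  "db"  orig:{B}
  [0..2]={S}  "adb"

S ∈ T[0,2] ⇒ YES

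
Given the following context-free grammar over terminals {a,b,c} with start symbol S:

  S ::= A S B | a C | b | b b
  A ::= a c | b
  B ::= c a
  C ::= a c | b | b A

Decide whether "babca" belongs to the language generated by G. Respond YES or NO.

Convert to CNF:
  S -> A X3 | T0 C | T2 T2 | b
  A -> T0 T1 | b
  B -> T1 T0
  C -> T0 T1 | T2 A | b
  T0 -> a
  T1 -> c
  T2 -> b
  X3 -> S B

Fill CYK table bottom-up:
  cell(0,0) b: {A,C,S,T2}  orig:{A,C,S}
  cell(1,1) a: {T0}  orig:{}
  cell(2,2) b: {A,C,S,T2}  orig:{A,C,S}
  cell(3,3) c: {T1}  orig:{}
  cell(4,4) a: {T0}  orig:{}
  cell(0,1) ba: ∅
  cell(1,2) ab: {S}
  cell(2,3) bc: ∅
  cell(3,4) ca: {B}
  cell(0,2) bab: ∅
  cell(1,3) abc: ∅
  cell(2,4) bca: {X3}  orig:{}
  cell(0,3) babc: ∅
  cell(1,4) abca: {X3}  orig:{}
  cell(0,4) babca: {S}

S ∈ T[0,4] ⇒ YES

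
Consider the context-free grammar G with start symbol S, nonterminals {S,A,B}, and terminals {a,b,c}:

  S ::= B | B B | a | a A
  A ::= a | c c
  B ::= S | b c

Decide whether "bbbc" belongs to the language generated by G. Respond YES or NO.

CNF form of G:
  S -> B B | T1 A | T2 T0 | a
  A -> T0 T0 | a
  B -> B B | T1 A | T2 T0 | a
  T0 -> c
  T1 -> a
  T2 -> b

CYK table (by increasing span):
  cell(0,0) b: {T2}  orig:{}
  cell(1,1) b: {T2}  orig:{}
  cell(2,2) b: {T2}  orig:{}
  cell(3,3) c: {T0}  orig:{}
  cell(0,1) bb: ∅
  cell(1,2) bb: ∅
  cell(2,3) bc: {B,S}
  cell(0,2) bbb: ∅
  cell(1,3) bbc: ∅
  cell(0,3) bbbc: ∅

S ∉ T[0,3] ⇒ NO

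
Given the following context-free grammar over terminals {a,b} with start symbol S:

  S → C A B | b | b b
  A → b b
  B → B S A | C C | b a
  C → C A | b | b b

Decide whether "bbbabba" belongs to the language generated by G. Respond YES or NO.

CNF form of G:
  S -> C X3 | T0 T0 | b
  A -> T0 T0
  B -> B X2 | C C | T0 T1
  C -> C A | T0 T0 | b
  T0 -> b
  T1 -> a
  X2 -> S A
  X3 -> A B

CYK table (by increasing span):
  [0..0]={C,S,T0}  "b"  orig:{C,S}
  [1..1]={C,S,T0}  "b"  orig:{C,S}
  [2..2]={C,S,T0}  "b"  orig:{C,S}
  [3..3]={T1}  "a"  orig:{}
  [4..4]={C,S,T0}  "b"  orig:{C,S}
  [5..5]={C,S,T0}  "b"  orig:{C,S}
  [6..6]={T1}  "a"  orig:{}
  [0..1]={A,B,C,S}  "bb"
  [1..2]={A,B,C,S}  "bb"
  [2..3]={B}  "ba"
  [3..4]=∅  "ab"
  [4..5]={A,B,C,S}  "bb"
  [5..6]={B}  "ba"
  [0..2]={B,C,X2}  "bbb"  orig:{B,C}
  [1..3]=∅  "bba"
  [2..4]=∅  "bab"
  [3..5]=∅  "abb"
  [4..6]=∅  "bba"
  [0..3]={X3}  "bbba"  orig:{}
  [1..4]=∅  "bbab"
  [2..5]=∅  "babb"
  [3..6]=∅  "abba"
  [0..4]=∅  "bbbab"
  [1..5]=∅  "bbabb"
  [2..6]=∅  "babba"
  [0..5]=∅  "bbbabb"
  [1..6]=∅  "bbabba"
  [0..6]=∅  "bbbabba"

S ∉ T[0,6] ⇒ NO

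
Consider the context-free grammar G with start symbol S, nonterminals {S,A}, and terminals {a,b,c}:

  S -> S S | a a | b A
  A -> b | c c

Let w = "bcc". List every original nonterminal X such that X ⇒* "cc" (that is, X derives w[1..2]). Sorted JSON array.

Convert to CNF:
  S -> S S | T1 T1 | T2 A
  A -> T0 T0 | b
  T0 -> c
  T1 -> a
  T2 -> b

CYK table (by increasing span), restricted to cells inside w[1..2]:
  cell(1,1) c: {T0}  orig:{}
  cell(2,2) c: {T0}  orig:{}
  cell(1,2) cc: {A}

Original NTs in T[1,2] deriving "cc": ["A"]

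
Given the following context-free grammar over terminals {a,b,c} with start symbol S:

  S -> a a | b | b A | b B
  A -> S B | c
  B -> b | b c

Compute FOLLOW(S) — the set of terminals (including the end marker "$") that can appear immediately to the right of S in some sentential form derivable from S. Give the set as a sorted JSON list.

FIRST iteration:
pass 1:
  A via A→c: +{c}
  B via B→b: +{b}
  S via S→a a: +{a}
  S via S→b: +{b}
  S: {a,b}  A: {c}  B: {b}
pass 2:
  A via A→S B: +{a,b}
  S: {a,b}  A: {a,b,c}  B: {b}
pass 3: (stable)
  S: {a,b}  A: {a,b,c}  B: {b}

Compute FOLLOW by fixpoint:
FOLLOW(S) := {$}
pass 1:
  A→S B: FOLLOW(S) ⊇ FIRST(B) = {b}; new: +{b}
  S→b A: FOLLOW(A) ⊇ FOLLOW(S) ⊇ {$,b}; new: +{$,b}
  S→b B: FOLLOW(B) ⊇ FOLLOW(S) ⊇ {$,b}; new: +{$,b}
  S: {$,b}  A: {$,b}  B: {$,b}
pass 2: — fixpoint
  S: {$,b}  A: {$,b}  B: {$,b}

FOLLOW(S) = ["$", "b"]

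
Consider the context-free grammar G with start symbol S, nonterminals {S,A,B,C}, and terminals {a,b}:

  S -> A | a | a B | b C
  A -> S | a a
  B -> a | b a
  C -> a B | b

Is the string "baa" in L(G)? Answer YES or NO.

Convert to CNF:
  S -> T0 B | T0 T0 | T1 C | a
  A -> T0 B | T0 T0 | T1 C | a
  B -> T1 T0 | a
  C -> T0 B | b
  T0 -> a
  T1 -> b

CYK fill:
  cell(0,0) b: {C,T1}  orig:{C}
  cell(1,1) a: {A,B,S,T0}  orig:{A,B,S}
  cell(2,2) a: {A,B,S,T0}  orig:{A,B,S}
  cell(0,1) ba: {B}
  cell(1,2) aa: {A,C,S}
  cell(0,2) baa: {A,S}

S ∈ T[0,2] ⇒ YES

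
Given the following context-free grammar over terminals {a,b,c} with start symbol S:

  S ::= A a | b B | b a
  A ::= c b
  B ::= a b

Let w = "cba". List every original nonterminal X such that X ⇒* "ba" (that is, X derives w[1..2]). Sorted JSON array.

CNF form of G:
  S -> A T2 | T1 B | T1 T2
  A -> T0 T1
  B -> T2 T1
  T0 -> c
  T1 -> b
  T2 -> a

CYK fill (cells [i..j] with 1 ≤ i ≤ j ≤ 2 only):
  [1..1]={T1}  "b"  orig:{}
  [2..2]={T2}  "a"  orig:{}
  [1..2]={S}  "ba"

Original NTs in T[1,2] deriving "ba": ["S"]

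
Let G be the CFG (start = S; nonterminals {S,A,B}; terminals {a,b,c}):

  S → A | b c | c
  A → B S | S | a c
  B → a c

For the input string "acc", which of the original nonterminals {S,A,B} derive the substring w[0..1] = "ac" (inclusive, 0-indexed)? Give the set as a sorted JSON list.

CNF form of G:
  S -> B S | T0 T1 | T2 T1 | c
  A -> B S | T0 T1 | T2 T1 | c
  B -> T0 T1
  T0 -> a
  T1 -> c
  T2 -> b

Fill CYK table bottom-up, restricted to cells inside w[0..1]:
  [0..0]={T0}  "a"  orig:{}
  [1..1]={A,S,T1}  "c"  orig:{A,S}
  [0..1]={A,B,S}  "ac"

Original NTs in T[0,1] deriving "ac": ["A", "B", "S"]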